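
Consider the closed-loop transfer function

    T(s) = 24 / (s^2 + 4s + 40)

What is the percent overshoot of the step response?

%OS ≈ 35.1%

Comparing s^2 + 4s + 40 to s^2 + 2ζωₙs + ωₙ²: ωₙ = √40 ≈ 6.325 rad/s and ζ = 4/(2·√40) ≈ 0.3162.
%OS = 100·exp(−πζ/√(1−ζ²)) = 100·exp(−π·0.3162/√(1−0.3162²)) ≈ 35.1%.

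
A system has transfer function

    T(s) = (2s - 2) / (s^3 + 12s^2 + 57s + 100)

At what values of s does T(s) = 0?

s = 1

Set the numerator to zero: 2s - 2 = 0, i.e. 2·(s - 1) = 0.
So s = 1.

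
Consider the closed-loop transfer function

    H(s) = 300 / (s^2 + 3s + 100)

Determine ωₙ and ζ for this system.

ωₙ = 10 rad/s, ζ = 0.15

Compare the denominator to the standard form s^2 + 2ζωₙs + ωₙ².
ωₙ² = 100, so ωₙ = 10 rad/s.
2ζωₙ = 3, so ζ = 3/(2·10) = 0.15.
With ζ = 0.15 the response is underdamped.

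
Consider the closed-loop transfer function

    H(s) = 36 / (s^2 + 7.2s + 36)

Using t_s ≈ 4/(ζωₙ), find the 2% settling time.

t_s ≈ 1.111 s

Comparing s^2 + 7.2s + 36 to s^2 + 2ζωₙs + ωₙ²: ωₙ = 6 rad/s and ζ = 7.2/(2·6) = 0.6.
ζωₙ = 7.2/2 = 3.6, so t_s ≈ 4/(ζωₙ) = 4/3.6 ≈ 1.111 s.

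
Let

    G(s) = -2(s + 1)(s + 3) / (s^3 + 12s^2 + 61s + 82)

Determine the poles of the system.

The poles are the roots of the denominator s^3 + 12s^2 + 61s + 82 = 0.
Trying s = -2: the polynomial evaluates to 0, so (s + 2) is a factor.
Dividing out leaves s^2 + 10s + 41 = 0.
The quadratic formula then gives s = -5 ± 4j.

s = -5 ± 4j, -2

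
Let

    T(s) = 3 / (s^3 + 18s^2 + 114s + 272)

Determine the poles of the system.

The poles are the roots of the denominator s^3 + 18s^2 + 114s + 272 = 0.
Trying s = -8: the polynomial evaluates to 0, so (s + 8) is a factor.
Dividing out leaves s^2 + 10s + 34 = 0.
The quadratic formula then gives s = -5 ± 3j.

s = -5 + 3j, -5 - 3j, -8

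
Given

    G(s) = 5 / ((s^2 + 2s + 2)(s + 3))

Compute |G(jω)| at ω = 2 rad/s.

|G(j2)| ≈ 0.3101

Substitute s = j2: numerator = 5, denominator = -14 + j8.
|G(j2)| = |5| / |-14 + j8| = 5 / 16.125 ≈ 0.3101.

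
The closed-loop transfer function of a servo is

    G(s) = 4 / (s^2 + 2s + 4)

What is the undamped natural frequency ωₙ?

ωₙ = 2 rad/s

Compare the denominator to the standard form s^2 + 2ζωₙs + ωₙ².
ωₙ² = 4, so ωₙ = 2 rad/s.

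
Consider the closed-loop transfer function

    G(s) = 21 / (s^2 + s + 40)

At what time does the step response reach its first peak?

t_p ≈ 0.4983 s

Comparing s^2 + s + 40 to s^2 + 2ζωₙs + ωₙ²: ωₙ = √40 ≈ 6.325 rad/s and ζ = 1/(2·√40) ≈ 0.07906.
ζωₙ = 1/2 = 0.5, so ω_d = ωₙ√(1−ζ²) = √(ωₙ² − (ζωₙ)²) = √(40 − 0.5²) = √39.75 ≈ 6.305 rad/s.
t_p = π/ω_d = π/6.305 ≈ 0.4983 s.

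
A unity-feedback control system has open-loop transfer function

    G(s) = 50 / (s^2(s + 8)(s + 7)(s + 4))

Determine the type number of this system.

Type 2

The denominator has 2 factors of s at the origin (free integrators), so this is a Type 2 system.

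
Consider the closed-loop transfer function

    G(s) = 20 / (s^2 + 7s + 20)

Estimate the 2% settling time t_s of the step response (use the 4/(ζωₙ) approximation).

Comparing s^2 + 7s + 20 to s^2 + 2ζωₙs + ωₙ²: ωₙ = √20 ≈ 4.472 rad/s and ζ = 7/(2·√20) ≈ 0.7826.
ζωₙ = 7/2 = 3.5, so t_s ≈ 4/(ζωₙ) = 4/3.5 ≈ 1.143 s.

t_s ≈ 1.143 s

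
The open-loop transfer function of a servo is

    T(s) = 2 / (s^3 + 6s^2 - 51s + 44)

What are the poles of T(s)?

s = 1, 4, -11

The poles are the roots of the denominator s^3 + 6s^2 - 51s + 44 = 0.
Trying s = 1: the polynomial evaluates to 0, so (s - 1) is a factor.
Dividing out leaves s^2 + 7s - 44 = 0.
Factoring the quadratic: (s - 4)(s + 11) = 0.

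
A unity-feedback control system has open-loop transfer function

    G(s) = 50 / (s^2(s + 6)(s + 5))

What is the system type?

Type 2

The denominator has 2 factors of s at the origin (free integrators), so this is a Type 2 system.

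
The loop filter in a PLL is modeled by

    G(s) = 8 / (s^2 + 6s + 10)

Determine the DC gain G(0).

Set s = 0: G(0) = (8) / (10) = 4/5.

G(0) = 4/5 ≈ 0.8000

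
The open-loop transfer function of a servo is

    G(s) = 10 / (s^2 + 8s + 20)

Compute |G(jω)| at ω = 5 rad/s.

Substitute s = j5: numerator = 10, denominator = -5 + j40.
|G(j5)| = |10| / |-5 + j40| = 10 / 40.311 ≈ 0.2481.

|G(j5)| ≈ 0.2481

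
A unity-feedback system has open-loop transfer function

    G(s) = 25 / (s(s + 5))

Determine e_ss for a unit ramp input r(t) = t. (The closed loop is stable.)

e_ss = 0.2000

G(s) has one pole at the origin.
This is a Type 1 system. Kv = lim_{s→0} s·G(s) = 25/5 = 5.
e_ss = 1/Kv = 1/(5) = 1/5 ≈ 0.2000.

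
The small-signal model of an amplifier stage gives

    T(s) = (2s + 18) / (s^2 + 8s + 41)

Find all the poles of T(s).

The poles are the roots of the denominator s^2 + 8s + 41 = 0.
Using the quadratic formula: s = (-8 ± √(-100))/2 = -4 ± 5j.

s = -4 + 5j, -4 - 5j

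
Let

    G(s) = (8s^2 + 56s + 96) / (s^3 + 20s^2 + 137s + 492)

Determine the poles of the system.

s = -4 ± 5j, -12

The poles are the roots of the denominator s^3 + 20s^2 + 137s + 492 = 0.
Trying s = -12: the polynomial evaluates to 0, so (s + 12) is a factor.
Dividing out leaves s^2 + 8s + 41 = 0.
The quadratic formula then gives s = -4 ± 5j.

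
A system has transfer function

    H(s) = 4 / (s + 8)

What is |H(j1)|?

Substitute s = j1: numerator = 4, denominator = 8 + j1.
|H(j1)| = |4| / |8 + j1| = 4 / 8.0623 ≈ 0.4961.

|H(j1)| ≈ 0.4961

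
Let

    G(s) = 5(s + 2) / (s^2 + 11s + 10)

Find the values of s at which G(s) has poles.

The poles are the roots of the denominator s^2 + 11s + 10 = 0.
Factoring: (s + 10)(s + 1) = 0, so s = -10 and s = -1.

s = -10, -1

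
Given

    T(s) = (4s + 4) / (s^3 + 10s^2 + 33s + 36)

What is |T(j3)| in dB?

|T(j3)|_dB ≈ -17.0 dB

Substitute s = j3: numerator = 4 + j12, denominator = -54 + j72.
|T(j3)| = |4 + j12| / |-54 + j72| = 12.649 / 90 ≈ 0.1405.
In decibels: 20·log₁₀(0.1405) ≈ -17.0 dB.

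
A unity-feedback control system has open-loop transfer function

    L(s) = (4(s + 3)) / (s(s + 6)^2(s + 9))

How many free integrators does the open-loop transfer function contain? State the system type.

The denominator has 1 factor of s at the origin (free integrator), so this is a Type 1 system.

Type 1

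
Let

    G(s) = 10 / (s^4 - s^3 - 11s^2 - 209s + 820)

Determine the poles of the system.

The poles are the roots of the denominator s^4 - s^3 - 11s^2 - 209s + 820 = 0.
Trying s = 5: the polynomial evaluates to 0, so (s - 5) is a factor.
Dividing out leaves s^3 + 4s^2 + 9s - 164 = 0.
This factors further as (s^2 + 8s + 41)(s - 4) = 0.

s = -4 + 5j, -4 - 5j, 5, 4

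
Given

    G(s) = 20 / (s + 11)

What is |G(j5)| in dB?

|G(j5)|_dB ≈ 4.38 dB

Substitute s = j5: numerator = 20, denominator = 11 + j5.
|G(j5)| = |20| / |11 + j5| = 20 / 12.083 ≈ 1.655.
In decibels: 20·log₁₀(1.655) ≈ 4.38 dB.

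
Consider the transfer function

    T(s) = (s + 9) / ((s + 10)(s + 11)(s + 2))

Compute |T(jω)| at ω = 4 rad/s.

|T(j4)| ≈ 0.01747

Substitute s = j4: numerator = 9 + j4, denominator = -148 + j544.
|T(j4)| = |9 + j4| / |-148 + j544| = 9.8489 / 563.77 ≈ 0.01747.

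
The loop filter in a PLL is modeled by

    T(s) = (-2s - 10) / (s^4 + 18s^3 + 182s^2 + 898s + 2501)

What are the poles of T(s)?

The poles are the roots of the denominator s^4 + 18s^3 + 182s^2 + 898s + 2501 = 0.
No real roots exist; factor into two real quadratics: (s^2 + 8s + 41)(s^2 + 10s + 61) = 0.
Each quadratic gives a conjugate pair via the quadratic formula.

s = -4 + 5j, -4 - 5j, -5 + 6j, -5 - 6j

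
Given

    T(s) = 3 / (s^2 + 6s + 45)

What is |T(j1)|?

Substitute s = j1: numerator = 3, denominator = 44 + j6.
|T(j1)| = |3| / |44 + j6| = 3 / 44.407 ≈ 0.06756.

|T(j1)| ≈ 0.06756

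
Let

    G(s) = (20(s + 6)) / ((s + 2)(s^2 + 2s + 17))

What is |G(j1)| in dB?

Substitute s = j1: numerator = 120 + j20, denominator = 30 + j20.
|G(j1)| = |120 + j20| / |30 + j20| = 121.66 / 36.056 ≈ 3.374.
In decibels: 20·log₁₀(3.374) ≈ 10.6 dB.

|G(j1)|_dB ≈ 10.6 dB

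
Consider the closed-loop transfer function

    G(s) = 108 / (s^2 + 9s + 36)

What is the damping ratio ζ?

Compare the denominator to the standard form s^2 + 2ζωₙs + ωₙ².
ωₙ² = 36, so ωₙ = 6 rad/s.
2ζωₙ = 9, so ζ = 9/(2·6) = 0.75.
With ζ = 0.75 the response is underdamped.

ζ = 0.75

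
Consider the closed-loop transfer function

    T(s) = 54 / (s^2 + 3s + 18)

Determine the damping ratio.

ζ ≈ 0.3536

Compare the denominator to the standard form s^2 + 2ζωₙs + ωₙ².
ωₙ² = 18, so ωₙ = √18 ≈ 4.243 rad/s.
2ζωₙ = 3, so ζ = 3/(2·√18) ≈ 0.3536.
With ζ = 0.3536 the response is underdamped.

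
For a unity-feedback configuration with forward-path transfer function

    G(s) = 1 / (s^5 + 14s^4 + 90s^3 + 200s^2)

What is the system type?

The denominator has 2 factors of s at the origin (free integrators), so this is a Type 2 system.

Type 2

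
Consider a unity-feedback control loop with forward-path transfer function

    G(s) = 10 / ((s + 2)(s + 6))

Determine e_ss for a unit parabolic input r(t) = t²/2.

e_ss = ∞

G(s) has no poles at the origin.
This is a Type 0 system; Ka = lim_{s→0} s^2·G(s) = 0, so the steady-state error for a parabola input is infinite.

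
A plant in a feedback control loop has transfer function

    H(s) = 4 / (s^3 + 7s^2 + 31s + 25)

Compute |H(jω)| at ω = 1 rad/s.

|H(j1)| ≈ 0.1143

Substitute s = j1: numerator = 4, denominator = 18 + j30.
|H(j1)| = |4| / |18 + j30| = 4 / 34.986 ≈ 0.1143.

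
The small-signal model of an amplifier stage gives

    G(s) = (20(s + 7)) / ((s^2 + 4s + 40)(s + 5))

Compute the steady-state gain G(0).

G(0) = 7/10 ≈ 0.7000

At s = 0 each factor (s + a) contributes a and each (s^2 + bs + c) contributes c.
G(0) = 20·(7) / ((40) · (5)) = 140/200 = 7/10.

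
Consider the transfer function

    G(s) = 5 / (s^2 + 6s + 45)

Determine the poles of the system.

The poles are the roots of the denominator s^2 + 6s + 45 = 0.
Using the quadratic formula: s = (-6 ± √(-144))/2 = -3 ± 6j.

s = -3 + 6j, -3 - 6j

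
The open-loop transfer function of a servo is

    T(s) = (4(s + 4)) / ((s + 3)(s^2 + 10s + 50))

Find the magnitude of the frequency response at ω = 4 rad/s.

|T(j4)| ≈ 0.08620

Substitute s = j4: numerator = 16 + j16, denominator = -58 + j256.
|T(j4)| = |16 + j16| / |-58 + j256| = 22.627 / 262.49 ≈ 0.08620.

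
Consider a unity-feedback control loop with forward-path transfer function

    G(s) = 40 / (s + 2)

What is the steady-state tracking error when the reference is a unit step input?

G(s) has no poles at the origin.
This is a Type 0 system. Kp = lim_{s→0} G(s) = 40/2 = 20.
e_ss = 1/(1 + Kp) = 1/(1 + 20) = 1/21 ≈ 0.04762.

e_ss = 0.04762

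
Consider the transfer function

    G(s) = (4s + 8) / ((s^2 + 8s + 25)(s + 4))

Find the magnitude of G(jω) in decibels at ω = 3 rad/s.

Substitute s = j3: numerator = 8 + j12, denominator = -8 + j144.
|G(j3)| = |8 + j12| / |-8 + j144| = 14.422 / 144.22 = 0.1000.
In decibels: 20·log₁₀(0.1000) ≈ -20 dB.

|G(j3)|_dB ≈ -20 dB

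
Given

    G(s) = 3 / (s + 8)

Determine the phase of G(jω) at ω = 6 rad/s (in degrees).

∠G(j6) ≈ -36.87°

At s = j6: numerator = 3, denominator = 8 + j6.
∠G = ∠num − ∠den = 0° − (36.870°) = -36.87°.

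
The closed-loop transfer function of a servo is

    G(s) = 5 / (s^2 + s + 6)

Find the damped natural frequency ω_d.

ω_d ≈ 2.398 rad/s

Comparing s^2 + s + 6 to s^2 + 2ζωₙs + ωₙ²: ωₙ = √6 ≈ 2.449 rad/s and ζ = 1/(2·√6) ≈ 0.2041.
ζωₙ = 1/2 = 0.5, so ω_d = ωₙ√(1−ζ²) = √(ωₙ² − (ζωₙ)²) = √(6 − 0.5²) = √5.75 ≈ 2.398 rad/s.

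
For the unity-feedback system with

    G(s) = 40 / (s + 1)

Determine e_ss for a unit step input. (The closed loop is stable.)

G(s) has no poles at the origin.
This is a Type 0 system. Kp = lim_{s→0} G(s) = 40/1.
e_ss = 1/(1 + Kp) = 1/(1 + 40) = 1/41 ≈ 0.02439.

e_ss = 0.02439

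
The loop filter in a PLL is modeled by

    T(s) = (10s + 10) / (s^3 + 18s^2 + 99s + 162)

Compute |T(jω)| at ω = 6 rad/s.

Substitute s = j6: numerator = 10 + j60, denominator = -486 + j378.
|T(j6)| = |10 + j60| / |-486 + j378| = 60.828 / 615.69 ≈ 0.09880.

|T(j6)| ≈ 0.09880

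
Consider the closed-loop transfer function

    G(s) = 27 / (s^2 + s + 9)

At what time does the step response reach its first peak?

Comparing s^2 + s + 9 to s^2 + 2ζωₙs + ωₙ²: ωₙ = 3 rad/s and ζ = 1/(2·3) ≈ 0.1667.
ζωₙ = 1/2 = 0.5, so ω_d = ωₙ√(1−ζ²) = √(ωₙ² − (ζωₙ)²) = √(9 − 0.5²) = √8.75 ≈ 2.958 rad/s.
t_p = π/ω_d = π/2.958 ≈ 1.062 s.

t_p ≈ 1.062 s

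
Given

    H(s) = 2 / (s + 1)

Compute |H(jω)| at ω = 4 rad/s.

|H(j4)| ≈ 0.4851

Substitute s = j4: numerator = 2, denominator = 1 + j4.
|H(j4)| = |2| / |1 + j4| = 2 / 4.1231 ≈ 0.4851.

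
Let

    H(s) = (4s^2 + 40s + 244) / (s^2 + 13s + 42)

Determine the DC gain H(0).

H(0) = 122/21 ≈ 5.810

Set s = 0: H(0) = (244) / (42) = 122/21.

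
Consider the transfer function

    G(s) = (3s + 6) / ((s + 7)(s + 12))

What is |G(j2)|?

Substitute s = j2: numerator = 6 + j6, denominator = 80 + j38.
|G(j2)| = |6 + j6| / |80 + j38| = 8.4853 / 88.566 ≈ 0.09581.

|G(j2)| ≈ 0.09581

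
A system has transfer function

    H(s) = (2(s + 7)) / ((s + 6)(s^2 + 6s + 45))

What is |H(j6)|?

|H(j6)| ≈ 0.05856

Substitute s = j6: numerator = 14 + j12, denominator = -162 + j270.
|H(j6)| = |14 + j12| / |-162 + j270| = 18.439 / 314.87 ≈ 0.05856.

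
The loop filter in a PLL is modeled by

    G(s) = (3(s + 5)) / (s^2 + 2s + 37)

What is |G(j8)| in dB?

|G(j8)|_dB ≈ -0.898 dB

Substitute s = j8: numerator = 15 + j24, denominator = -27 + j16.
|G(j8)| = |15 + j24| / |-27 + j16| = 28.302 / 31.385 ≈ 0.9018.
In decibels: 20·log₁₀(0.9018) ≈ -0.898 dB.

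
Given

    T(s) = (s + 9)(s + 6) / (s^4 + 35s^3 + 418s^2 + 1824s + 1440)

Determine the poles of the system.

The poles are the roots of the denominator s^4 + 35s^3 + 418s^2 + 1824s + 1440 = 0.
Trying s = -10: the polynomial evaluates to 0, so (s + 10) is a factor.
Dividing out leaves s^3 + 25s^2 + 168s + 144 = 0.
This factors further as (s + 12)^2(s + 1) = 0.

s = -10, -12, -1, -12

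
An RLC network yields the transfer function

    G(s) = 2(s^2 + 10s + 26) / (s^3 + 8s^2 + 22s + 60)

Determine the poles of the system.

The poles are the roots of the denominator s^3 + 8s^2 + 22s + 60 = 0.
Trying s = -6: the polynomial evaluates to 0, so (s + 6) is a factor.
Dividing out leaves s^2 + 2s + 10 = 0.
The quadratic formula then gives s = -1 ± 3j.

s = -1 ± 3j, -6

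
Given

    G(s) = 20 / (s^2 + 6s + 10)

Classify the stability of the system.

The denominator s^2 + 6s + 10 factors as (s^2 + 6s + 10), giving poles at s = -3 + j, -3 - j.
Since all poles lie strictly in the left half-plane, the system is stable.

stable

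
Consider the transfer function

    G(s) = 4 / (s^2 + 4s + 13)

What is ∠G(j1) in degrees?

∠G(j1) ≈ -18.43°

At s = j1: numerator = 4, denominator = 12 + j4.
∠G = ∠num − ∠den = 0° − (18.435°) = -18.43°.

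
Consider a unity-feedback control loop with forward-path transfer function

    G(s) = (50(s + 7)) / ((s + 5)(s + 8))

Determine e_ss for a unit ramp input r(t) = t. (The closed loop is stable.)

G(s) has no poles at the origin.
This is a Type 0 system; Kv = lim_{s→0} s·G(s) = 0, so the steady-state error for a ramp input is infinite.

e_ss = ∞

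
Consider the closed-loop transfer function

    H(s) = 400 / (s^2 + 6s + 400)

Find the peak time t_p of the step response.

Comparing s^2 + 6s + 400 to s^2 + 2ζωₙs + ωₙ²: ωₙ = 20 rad/s and ζ = 6/(2·20) = 0.15.
ζωₙ = 6/2 = 3, so ω_d = ωₙ√(1−ζ²) = √(ωₙ² − (ζωₙ)²) = √(400 − 3²) = √391 ≈ 19.77 rad/s.
t_p = π/ω_d = π/19.77 ≈ 0.1589 s.

t_p ≈ 0.1589 s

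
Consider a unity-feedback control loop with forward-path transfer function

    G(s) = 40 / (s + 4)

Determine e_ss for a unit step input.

e_ss = 0.09091

G(s) has no poles at the origin.
This is a Type 0 system. Kp = lim_{s→0} G(s) = 40/4 = 10.
e_ss = 1/(1 + Kp) = 1/(1 + 10) = 1/11 ≈ 0.09091.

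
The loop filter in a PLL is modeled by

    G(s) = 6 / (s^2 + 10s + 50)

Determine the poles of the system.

The poles are the roots of the denominator s^2 + 10s + 50 = 0.
Using the quadratic formula: s = (-10 ± √(-100))/2 = -5 ± 5j.

s = -5 ± 5j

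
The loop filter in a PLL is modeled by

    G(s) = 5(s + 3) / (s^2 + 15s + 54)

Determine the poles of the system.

The poles are the roots of the denominator s^2 + 15s + 54 = 0.
Factoring: (s + 6)(s + 9) = 0, so s = -6 and s = -9.

s = -6, -9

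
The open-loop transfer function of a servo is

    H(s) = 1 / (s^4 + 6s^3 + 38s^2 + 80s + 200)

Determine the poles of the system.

The poles are the roots of the denominator s^4 + 6s^3 + 38s^2 + 80s + 200 = 0.
No real roots exist; factor into two real quadratics: (s^2 + 2s + 10)(s^2 + 4s + 20) = 0.
Each quadratic gives a conjugate pair via the quadratic formula.

s = -1 ± 3j, -2 ± 4j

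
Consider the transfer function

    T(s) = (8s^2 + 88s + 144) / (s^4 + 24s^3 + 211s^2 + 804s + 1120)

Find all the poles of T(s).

s = -5, -8, -4, -7

The poles are the roots of the denominator s^4 + 24s^3 + 211s^2 + 804s + 1120 = 0.
Trying s = -5: the polynomial evaluates to 0, so (s + 5) is a factor.
Dividing out leaves s^3 + 19s^2 + 116s + 224 = 0.
This factors further as (s + 8)(s + 4)(s + 7) = 0.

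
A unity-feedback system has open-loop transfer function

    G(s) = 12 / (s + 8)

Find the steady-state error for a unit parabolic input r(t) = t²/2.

e_ss = ∞

G(s) has no poles at the origin.
This is a Type 0 system; Ka = lim_{s→0} s^2·G(s) = 0, so the steady-state error for a parabola input is infinite.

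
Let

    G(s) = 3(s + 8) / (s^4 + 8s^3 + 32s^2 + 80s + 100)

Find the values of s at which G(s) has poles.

s = -1 ± 3j, -3 ± j

The poles are the roots of the denominator s^4 + 8s^3 + 32s^2 + 80s + 100 = 0.
No real roots exist; factor into two real quadratics: (s^2 + 2s + 10)(s^2 + 6s + 10) = 0.
Each quadratic gives a conjugate pair via the quadratic formula.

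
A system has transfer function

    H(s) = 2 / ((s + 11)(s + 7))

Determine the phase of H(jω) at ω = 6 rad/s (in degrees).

At s = j6: numerator = 2, denominator = 41 + j108.
∠H = ∠num − ∠den = 0° − (69.212°) = -69.21°.

∠H(j6) ≈ -69.21°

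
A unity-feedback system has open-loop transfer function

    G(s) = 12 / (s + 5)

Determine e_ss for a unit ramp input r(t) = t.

e_ss = ∞

G(s) has no poles at the origin.
This is a Type 0 system; Kv = lim_{s→0} s·G(s) = 0, so the steady-state error for a ramp input is infinite.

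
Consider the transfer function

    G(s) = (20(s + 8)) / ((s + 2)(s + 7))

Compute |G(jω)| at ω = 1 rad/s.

|G(j1)| ≈ 10.20

Substitute s = j1: numerator = 160 + j20, denominator = 13 + j9.
|G(j1)| = |160 + j20| / |13 + j9| = 161.25 / 15.811 ≈ 10.20.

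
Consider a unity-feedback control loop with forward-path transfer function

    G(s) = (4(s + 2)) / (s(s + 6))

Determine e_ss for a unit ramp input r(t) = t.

e_ss = 0.7500

G(s) has one pole at the origin.
This is a Type 1 system. Kv = lim_{s→0} s·G(s) = 8/6 = 4/3.
e_ss = 1/Kv = 1/(4/3) = 3/4 ≈ 0.7500.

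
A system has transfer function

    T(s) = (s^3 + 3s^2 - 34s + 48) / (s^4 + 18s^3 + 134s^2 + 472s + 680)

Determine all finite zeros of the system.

s = 3, 2, -8

Set the numerator to zero: s^3 + 3s^2 - 34s + 48 = 0.
Factoring: (s - 3)(s - 2)(s + 8) = 0.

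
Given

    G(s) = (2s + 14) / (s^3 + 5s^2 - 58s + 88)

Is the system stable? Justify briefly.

unstable

The denominator s^3 + 5s^2 - 58s + 88 factors as (s + 11)(s - 4)(s - 2), giving poles at s = -11, 4, 2.
Since the pole(s) at s = 4, 2 lie in the right half-plane, the system is unstable.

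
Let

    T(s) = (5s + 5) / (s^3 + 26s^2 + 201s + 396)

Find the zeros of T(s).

Set the numerator to zero: 5s + 5 = 0, i.e. 5·(s + 1) = 0.
So s = -1.

s = -1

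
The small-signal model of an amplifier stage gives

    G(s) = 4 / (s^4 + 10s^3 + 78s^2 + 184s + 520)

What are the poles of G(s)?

s = -4 ± 6j, -1 ± 3j

The poles are the roots of the denominator s^4 + 10s^3 + 78s^2 + 184s + 520 = 0.
No real roots exist; factor into two real quadratics: (s^2 + 8s + 52)(s^2 + 2s + 10) = 0.
Each quadratic gives a conjugate pair via the quadratic formula.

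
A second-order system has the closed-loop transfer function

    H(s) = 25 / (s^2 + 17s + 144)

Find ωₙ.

Compare the denominator to the standard form s^2 + 2ζωₙs + ωₙ².
ωₙ² = 144, so ωₙ = 12 rad/s.

ωₙ = 12 rad/s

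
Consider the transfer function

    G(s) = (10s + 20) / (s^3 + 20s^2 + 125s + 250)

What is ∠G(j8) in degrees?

At s = j8: numerator = 20 + j80, denominator = -1030 + j488.
∠G = ∠num − ∠den = 75.964° − (154.65°) = -78.69°.

∠G(j8) ≈ -78.69°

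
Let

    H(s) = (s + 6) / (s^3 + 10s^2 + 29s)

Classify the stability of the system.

marginally stable

The denominator s^3 + 10s^2 + 29s factors as s(s^2 + 10s + 29), giving poles at s = 0, -5 ± 2j.
Since the simple pole(s) at s = 0 lie on the jω-axis with none in the right half-plane, the system is marginally stable.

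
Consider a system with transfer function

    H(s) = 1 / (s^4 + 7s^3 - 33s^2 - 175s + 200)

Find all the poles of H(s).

s = -8, 1, 5, -5

The poles are the roots of the denominator s^4 + 7s^3 - 33s^2 - 175s + 200 = 0.
Trying s = -8: the polynomial evaluates to 0, so (s + 8) is a factor.
Dividing out leaves s^3 - s^2 - 25s + 25 = 0.
This factors further as (s - 1)(s - 5)(s + 5) = 0.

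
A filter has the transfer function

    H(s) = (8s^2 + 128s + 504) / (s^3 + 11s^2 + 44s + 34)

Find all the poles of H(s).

s = -5 ± 3j, -1

The poles are the roots of the denominator s^3 + 11s^2 + 44s + 34 = 0.
Trying s = -1: the polynomial evaluates to 0, so (s + 1) is a factor.
Dividing out leaves s^2 + 10s + 34 = 0.
The quadratic formula then gives s = -5 ± 3j.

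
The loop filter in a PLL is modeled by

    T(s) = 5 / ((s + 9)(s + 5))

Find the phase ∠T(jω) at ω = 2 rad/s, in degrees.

At s = j2: numerator = 5, denominator = 41 + j28.
∠T = ∠num − ∠den = 0° − (34.330°) = -34.33°.

∠T(j2) ≈ -34.33°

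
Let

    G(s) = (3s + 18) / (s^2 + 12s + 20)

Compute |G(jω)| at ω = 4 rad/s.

Substitute s = j4: numerator = 18 + j12, denominator = 4 + j48.
|G(j4)| = |18 + j12| / |4 + j48| = 21.633 / 48.166 ≈ 0.4491.

|G(j4)| ≈ 0.4491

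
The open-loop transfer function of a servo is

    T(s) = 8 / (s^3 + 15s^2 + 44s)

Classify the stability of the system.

marginally stable

The denominator s^3 + 15s^2 + 44s factors as s(s + 11)(s + 4), giving poles at s = 0, -11, -4.
Since the simple pole(s) at s = 0 lie on the jω-axis with none in the right half-plane, the system is marginally stable.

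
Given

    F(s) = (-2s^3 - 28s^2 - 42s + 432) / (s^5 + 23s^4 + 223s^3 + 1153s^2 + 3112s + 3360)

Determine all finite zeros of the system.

Set the numerator to zero: -2s^3 - 28s^2 - 42s + 432 = 0, i.e. -2·(s^3 + 14s^2 + 21s - 216) = 0.
Factoring: (s + 9)(s + 8)(s - 3) = 0.

s = -9, -8, 3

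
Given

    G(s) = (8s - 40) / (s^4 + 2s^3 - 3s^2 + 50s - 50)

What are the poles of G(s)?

s = 1 ± 3j, -5, 1

The poles are the roots of the denominator s^4 + 2s^3 - 3s^2 + 50s - 50 = 0.
Trying s = -5: the polynomial evaluates to 0, so (s + 5) is a factor.
Dividing out leaves s^3 - 3s^2 + 12s - 10 = 0.
This factors further as (s^2 - 2s + 10)(s - 1) = 0.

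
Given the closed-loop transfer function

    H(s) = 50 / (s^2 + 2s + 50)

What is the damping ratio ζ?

Compare the denominator to the standard form s^2 + 2ζωₙs + ωₙ².
ωₙ² = 50, so ωₙ = √50 ≈ 7.071 rad/s.
2ζωₙ = 2, so ζ = 2/(2·√50) ≈ 0.1414.

ζ ≈ 0.1414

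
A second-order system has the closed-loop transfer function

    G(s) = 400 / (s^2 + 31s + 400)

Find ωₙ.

Compare the denominator to the standard form s^2 + 2ζωₙs + ωₙ².
ωₙ² = 400, so ωₙ = 20 rad/s.

ωₙ = 20 rad/s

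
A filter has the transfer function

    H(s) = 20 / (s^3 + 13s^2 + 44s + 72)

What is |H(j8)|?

Substitute s = j8: numerator = 20, denominator = -760 - j160.
|H(j8)| = |20| / |-760 - j160| = 20 / 776.66 ≈ 0.02575.

|H(j8)| ≈ 0.02575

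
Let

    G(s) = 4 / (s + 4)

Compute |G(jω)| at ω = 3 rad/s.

|G(j3)| = 0.8000

Substitute s = j3: numerator = 4, denominator = 4 + j3.
|G(j3)| = |4| / |4 + j3| = 4 / 5 = 0.8000.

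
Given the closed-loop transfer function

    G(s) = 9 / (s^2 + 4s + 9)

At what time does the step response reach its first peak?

Comparing s^2 + 4s + 9 to s^2 + 2ζωₙs + ωₙ²: ωₙ = 3 rad/s and ζ = 4/(2·3) ≈ 0.6667.
ζωₙ = 4/2 = 2, so ω_d = ωₙ√(1−ζ²) = √(ωₙ² − (ζωₙ)²) = √(9 − 2²) = √5 ≈ 2.236 rad/s.
t_p = π/ω_d = π/2.236 ≈ 1.405 s.

t_p ≈ 1.405 s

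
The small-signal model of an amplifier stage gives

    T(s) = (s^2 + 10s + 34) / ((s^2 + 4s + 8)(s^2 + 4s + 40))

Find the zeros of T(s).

s = -5 ± 3j

Set the numerator to zero: s^2 + 10s + 34 = 0.
Factoring: (s^2 + 10s + 34) = 0.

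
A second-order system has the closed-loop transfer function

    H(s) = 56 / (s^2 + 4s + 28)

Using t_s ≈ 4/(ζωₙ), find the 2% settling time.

t_s ≈ 2 s

Comparing s^2 + 4s + 28 to s^2 + 2ζωₙs + ωₙ²: ωₙ = √28 ≈ 5.292 rad/s and ζ = 4/(2·√28) ≈ 0.3780.
ζωₙ = 4/2 = 2, so t_s ≈ 4/(ζωₙ) = 4/2 = 2 s.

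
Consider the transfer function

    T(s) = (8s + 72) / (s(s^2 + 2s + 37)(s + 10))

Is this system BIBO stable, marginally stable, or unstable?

marginally stable

The poles can be read from the denominator factors: s = 0, -1 ± 6j, -10.
Since the simple pole(s) at s = 0 lie on the jω-axis with none in the right half-plane, the system is marginally stable.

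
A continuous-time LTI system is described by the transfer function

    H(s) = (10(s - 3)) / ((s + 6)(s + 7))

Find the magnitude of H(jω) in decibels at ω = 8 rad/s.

|H(j8)|_dB ≈ -1.90 dB

Substitute s = j8: numerator = -30 + j80, denominator = -22 + j104.
|H(j8)| = |-30 + j80| / |-22 + j104| = 85.440 / 106.30 ≈ 0.8038.
In decibels: 20·log₁₀(0.8038) ≈ -1.90 dB.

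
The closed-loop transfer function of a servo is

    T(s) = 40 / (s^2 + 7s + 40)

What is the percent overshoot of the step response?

Comparing s^2 + 7s + 40 to s^2 + 2ζωₙs + ωₙ²: ωₙ = √40 ≈ 6.325 rad/s and ζ = 7/(2·√40) ≈ 0.5534.
%OS = 100·exp(−πζ/√(1−ζ²)) = 100·exp(−π·0.5534/√(1−0.5534²)) ≈ 12.4%.

%OS ≈ 12.4%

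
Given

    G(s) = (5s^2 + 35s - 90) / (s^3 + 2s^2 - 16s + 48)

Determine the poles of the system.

s = 2 ± 2j, -6

The poles are the roots of the denominator s^3 + 2s^2 - 16s + 48 = 0.
Trying s = -6: the polynomial evaluates to 0, so (s + 6) is a factor.
Dividing out leaves s^2 - 4s + 8 = 0.
The quadratic formula then gives s = 2 ± 2j.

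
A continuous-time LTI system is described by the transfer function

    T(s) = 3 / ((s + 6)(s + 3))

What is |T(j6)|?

Substitute s = j6: numerator = 3, denominator = -18 + j54.
|T(j6)| = |3| / |-18 + j54| = 3 / 56.921 ≈ 0.05270.

|T(j6)| ≈ 0.05270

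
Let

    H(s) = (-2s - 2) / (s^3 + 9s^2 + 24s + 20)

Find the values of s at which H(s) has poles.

s = -2, -5, -2

The poles are the roots of the denominator s^3 + 9s^2 + 24s + 20 = 0.
Trying s = -2: the polynomial evaluates to 0, so (s + 2) is a factor.
Dividing out leaves s^2 + 7s + 10 = 0.
Factoring the quadratic: (s + 5)(s + 2) = 0.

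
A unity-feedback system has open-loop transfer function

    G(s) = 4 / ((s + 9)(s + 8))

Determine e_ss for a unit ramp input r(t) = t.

G(s) has no poles at the origin.
This is a Type 0 system; Kv = lim_{s→0} s·G(s) = 0, so the steady-state error for a ramp input is infinite.

e_ss = ∞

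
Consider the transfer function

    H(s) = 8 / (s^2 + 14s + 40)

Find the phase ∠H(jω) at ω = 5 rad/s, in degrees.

At s = j5: numerator = 8, denominator = 15 + j70.
∠H = ∠num − ∠den = 0° − (77.905°) = -77.91°.

∠H(j5) ≈ -77.91°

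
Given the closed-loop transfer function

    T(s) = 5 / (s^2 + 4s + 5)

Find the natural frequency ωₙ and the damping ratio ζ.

ωₙ ≈ 2.236 rad/s, ζ ≈ 0.8944

Compare the denominator to the standard form s^2 + 2ζωₙs + ωₙ².
ωₙ² = 5, so ωₙ = √5 ≈ 2.236 rad/s.
2ζωₙ = 4, so ζ = 4/(2·√5) ≈ 0.8944.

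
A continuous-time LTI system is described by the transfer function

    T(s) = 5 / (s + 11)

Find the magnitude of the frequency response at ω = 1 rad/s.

|T(j1)| ≈ 0.4527

Substitute s = j1: numerator = 5, denominator = 11 + j1.
|T(j1)| = |5| / |11 + j1| = 5 / 11.045 ≈ 0.4527.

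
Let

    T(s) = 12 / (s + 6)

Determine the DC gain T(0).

T(0) = 2

Set s = 0: T(0) = (12) / (6) = 2.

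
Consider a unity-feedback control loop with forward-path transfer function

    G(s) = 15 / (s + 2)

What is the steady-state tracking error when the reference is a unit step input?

G(s) has no poles at the origin.
This is a Type 0 system. Kp = lim_{s→0} G(s) = 15/2.
e_ss = 1/(1 + Kp) = 1/(1 + 15/2) = 2/17 ≈ 0.1176.

e_ss = 0.1176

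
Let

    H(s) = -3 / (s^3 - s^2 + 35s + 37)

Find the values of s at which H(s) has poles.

s = -1, 1 + 6j, 1 - 6j

The poles are the roots of the denominator s^3 - s^2 + 35s + 37 = 0.
Trying s = -1: the polynomial evaluates to 0, so (s + 1) is a factor.
Dividing out leaves s^2 - 2s + 37 = 0.
The quadratic formula then gives s = 1 ± 6j.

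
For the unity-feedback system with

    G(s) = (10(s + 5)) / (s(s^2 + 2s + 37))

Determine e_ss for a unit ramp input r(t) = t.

e_ss = 0.7400

G(s) has one pole at the origin.
This is a Type 1 system. Kv = lim_{s→0} s·G(s) = 50/37.
e_ss = 1/Kv = 1/(50/37) = 37/50 ≈ 0.7400.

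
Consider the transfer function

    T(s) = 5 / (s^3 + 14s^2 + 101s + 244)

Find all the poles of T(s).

The poles are the roots of the denominator s^3 + 14s^2 + 101s + 244 = 0.
Trying s = -4: the polynomial evaluates to 0, so (s + 4) is a factor.
Dividing out leaves s^2 + 10s + 61 = 0.
The quadratic formula then gives s = -5 ± 6j.

s = -5 ± 6j, -4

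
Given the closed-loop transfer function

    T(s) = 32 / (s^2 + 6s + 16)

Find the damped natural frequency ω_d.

Comparing s^2 + 6s + 16 to s^2 + 2ζωₙs + ωₙ²: ωₙ = 4 rad/s and ζ = 6/(2·4) = 0.75.
ζωₙ = 6/2 = 3, so ω_d = ωₙ√(1−ζ²) = √(ωₙ² − (ζωₙ)²) = √(16 − 3²) = √7 ≈ 2.646 rad/s.

ω_d ≈ 2.646 rad/s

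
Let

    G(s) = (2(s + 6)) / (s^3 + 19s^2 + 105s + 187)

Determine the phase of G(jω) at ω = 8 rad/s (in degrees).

At s = j8: numerator = 12 + j16, denominator = -1029 + j328.
∠G = ∠num − ∠den = 53.130° − (162.32°) = -109.2°.

∠G(j8) ≈ -109.2°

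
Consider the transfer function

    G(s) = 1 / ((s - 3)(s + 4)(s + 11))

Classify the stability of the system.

unstable

The poles can be read from the denominator factors: s = 3, -4, -11.
Since the pole(s) at s = 3 lie in the right half-plane, the system is unstable.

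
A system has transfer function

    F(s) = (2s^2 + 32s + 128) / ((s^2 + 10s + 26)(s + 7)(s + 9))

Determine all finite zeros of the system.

Set the numerator to zero: 2s^2 + 32s + 128 = 0, i.e. 2·(s^2 + 16s + 64) = 0.
Factoring: (s + 8)^2 = 0.

s = -8, -8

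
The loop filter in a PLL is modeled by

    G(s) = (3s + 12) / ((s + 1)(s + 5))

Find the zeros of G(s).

s = -4

Set the numerator to zero: 3s + 12 = 0, i.e. 3·(s + 4) = 0.
So s = -4.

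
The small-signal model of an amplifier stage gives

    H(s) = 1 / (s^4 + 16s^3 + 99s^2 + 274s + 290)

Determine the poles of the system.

s = -5 + 2j, -5 - 2j, -3 + j, -3 - j

The poles are the roots of the denominator s^4 + 16s^3 + 99s^2 + 274s + 290 = 0.
No real roots exist; factor into two real quadratics: (s^2 + 10s + 29)(s^2 + 6s + 10) = 0.
Each quadratic gives a conjugate pair via the quadratic formula.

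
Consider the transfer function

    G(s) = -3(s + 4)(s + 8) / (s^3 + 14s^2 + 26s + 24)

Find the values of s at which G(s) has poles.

The poles are the roots of the denominator s^3 + 14s^2 + 26s + 24 = 0.
Trying s = -12: the polynomial evaluates to 0, so (s + 12) is a factor.
Dividing out leaves s^2 + 2s + 2 = 0.
The quadratic formula then gives s = -1 ± 1j.

s = -1 + j, -1 - j, -12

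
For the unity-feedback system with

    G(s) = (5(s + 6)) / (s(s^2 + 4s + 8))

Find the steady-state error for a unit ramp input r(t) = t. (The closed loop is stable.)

e_ss = 0.2667

G(s) has one pole at the origin.
This is a Type 1 system. Kv = lim_{s→0} s·G(s) = 30/8 = 15/4.
e_ss = 1/Kv = 1/(15/4) = 4/15 ≈ 0.2667.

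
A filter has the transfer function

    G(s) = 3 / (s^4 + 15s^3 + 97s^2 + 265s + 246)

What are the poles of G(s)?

The poles are the roots of the denominator s^4 + 15s^3 + 97s^2 + 265s + 246 = 0.
Trying s = -2: the polynomial evaluates to 0, so (s + 2) is a factor.
Dividing out leaves s^3 + 13s^2 + 71s + 123 = 0.
This factors further as (s^2 + 10s + 41)(s + 3) = 0.

s = -5 ± 4j, -2, -3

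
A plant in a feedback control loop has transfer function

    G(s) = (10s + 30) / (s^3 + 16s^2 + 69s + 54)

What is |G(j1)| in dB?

|G(j1)|_dB ≈ -7.83 dB

Substitute s = j1: numerator = 30 + j10, denominator = 38 + j68.
|G(j1)| = |30 + j10| / |38 + j68| = 31.623 / 77.897 ≈ 0.4060.
In decibels: 20·log₁₀(0.4060) ≈ -7.83 dB.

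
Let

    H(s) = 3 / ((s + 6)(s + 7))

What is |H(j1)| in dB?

|H(j1)|_dB ≈ -23.1 dB

Substitute s = j1: numerator = 3, denominator = 41 + j13.
|H(j1)| = |3| / |41 + j13| = 3 / 43.012 ≈ 0.06975.
In decibels: 20·log₁₀(0.06975) ≈ -23.1 dB.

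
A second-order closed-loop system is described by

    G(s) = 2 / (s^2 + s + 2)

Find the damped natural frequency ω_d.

Comparing s^2 + s + 2 to s^2 + 2ζωₙs + ωₙ²: ωₙ = √2 ≈ 1.414 rad/s and ζ = 1/(2·√2) ≈ 0.3536.
ζωₙ = 1/2 = 0.5, so ω_d = ωₙ√(1−ζ²) = √(ωₙ² − (ζωₙ)²) = √(2 − 0.5²) = √1.75 ≈ 1.323 rad/s.

ω_d ≈ 1.323 rad/s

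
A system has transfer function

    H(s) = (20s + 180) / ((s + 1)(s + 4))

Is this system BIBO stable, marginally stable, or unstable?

The poles can be read from the denominator factors: s = -1, -4.
Since all poles lie strictly in the left half-plane, the system is stable.

stable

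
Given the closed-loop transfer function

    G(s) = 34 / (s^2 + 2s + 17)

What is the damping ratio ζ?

ζ ≈ 0.2425

Compare the denominator to the standard form s^2 + 2ζωₙs + ωₙ².
ωₙ² = 17, so ωₙ = √17 ≈ 4.123 rad/s.
2ζωₙ = 2, so ζ = 2/(2·√17) ≈ 0.2425.
With ζ = 0.2425 the response is underdamped.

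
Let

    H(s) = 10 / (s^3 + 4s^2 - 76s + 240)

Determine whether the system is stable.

unstable

The denominator s^3 + 4s^2 - 76s + 240 factors as (s + 12)(s^2 - 8s + 20), giving poles at s = -12, 4 + 2j, 4 - 2j.
Since the pole(s) at s = 4 + 2j, 4 - 2j lie in the right half-plane, the system is unstable.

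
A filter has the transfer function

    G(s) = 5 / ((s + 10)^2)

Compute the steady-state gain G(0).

At s = 0 each factor (s + a) contributes a and each (s^2 + bs + c) contributes c.
G(0) = 5·1 / ((10) · (10)) = 5/100 = 1/20.

G(0) = 1/20 ≈ 0.05000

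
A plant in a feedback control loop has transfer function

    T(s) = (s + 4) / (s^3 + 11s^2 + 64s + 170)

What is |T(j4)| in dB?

Substitute s = j4: numerator = 4 + j4, denominator = -6 + j192.
|T(j4)| = |4 + j4| / |-6 + j192| = 5.6569 / 192.09 ≈ 0.02945.
In decibels: 20·log₁₀(0.02945) ≈ -30.6 dB.

|T(j4)|_dB ≈ -30.6 dB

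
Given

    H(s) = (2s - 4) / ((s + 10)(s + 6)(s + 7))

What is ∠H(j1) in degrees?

At s = j1: numerator = -4 + j2, denominator = 397 + j171.
∠H = ∠num − ∠den = 153.43° − (23.303°) = 130.1°.

∠H(j1) ≈ 130.1°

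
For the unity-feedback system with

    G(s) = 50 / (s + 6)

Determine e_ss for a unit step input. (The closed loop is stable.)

e_ss = 0.1071

G(s) has no poles at the origin.
This is a Type 0 system. Kp = lim_{s→0} G(s) = 50/6 = 25/3.
e_ss = 1/(1 + Kp) = 1/(1 + 25/3) = 3/28 ≈ 0.1071.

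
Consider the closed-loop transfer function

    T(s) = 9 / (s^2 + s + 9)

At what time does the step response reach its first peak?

Comparing s^2 + s + 9 to s^2 + 2ζωₙs + ωₙ²: ωₙ = 3 rad/s and ζ = 1/(2·3) ≈ 0.1667.
ζωₙ = 1/2 = 0.5, so ω_d = ωₙ√(1−ζ²) = √(ωₙ² − (ζωₙ)²) = √(9 − 0.5²) = √8.75 ≈ 2.958 rad/s.
t_p = π/ω_d = π/2.958 ≈ 1.062 s.

t_p ≈ 1.062 s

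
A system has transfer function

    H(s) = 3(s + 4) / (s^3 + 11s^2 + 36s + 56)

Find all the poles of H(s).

The poles are the roots of the denominator s^3 + 11s^2 + 36s + 56 = 0.
Trying s = -7: the polynomial evaluates to 0, so (s + 7) is a factor.
Dividing out leaves s^2 + 4s + 8 = 0.
The quadratic formula then gives s = -2 ± 2j.

s = -2 + 2j, -2 - 2j, -7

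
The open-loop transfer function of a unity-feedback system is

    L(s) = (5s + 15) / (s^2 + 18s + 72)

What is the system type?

The denominator has no factor of s at the origin — no free integrator — so this is a Type 0 system.

Type 0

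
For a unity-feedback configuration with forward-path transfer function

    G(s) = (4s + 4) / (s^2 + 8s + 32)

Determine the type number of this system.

Type 0

The denominator has no factor of s at the origin — no free integrator — so this is a Type 0 system.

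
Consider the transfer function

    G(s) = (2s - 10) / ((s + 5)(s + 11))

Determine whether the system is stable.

The poles can be read from the denominator factors: s = -5, -11.
Since all poles lie strictly in the left half-plane, the system is stable.

stable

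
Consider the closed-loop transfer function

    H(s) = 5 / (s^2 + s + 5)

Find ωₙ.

Compare the denominator to the standard form s^2 + 2ζωₙs + ωₙ².
ωₙ² = 5, so ωₙ = √5 ≈ 2.236 rad/s.

ωₙ ≈ 2.236 rad/s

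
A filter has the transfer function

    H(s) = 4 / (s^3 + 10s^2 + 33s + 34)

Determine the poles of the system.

The poles are the roots of the denominator s^3 + 10s^2 + 33s + 34 = 0.
Trying s = -2: the polynomial evaluates to 0, so (s + 2) is a factor.
Dividing out leaves s^2 + 8s + 17 = 0.
The quadratic formula then gives s = -4 ± 1j.

s = -4 + j, -4 - j, -2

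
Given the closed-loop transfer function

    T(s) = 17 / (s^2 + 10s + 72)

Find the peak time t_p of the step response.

Comparing s^2 + 10s + 72 to s^2 + 2ζωₙs + ωₙ²: ωₙ = √72 ≈ 8.485 rad/s and ζ = 10/(2·√72) ≈ 0.5893.
ζωₙ = 10/2 = 5, so ω_d = ωₙ√(1−ζ²) = √(ωₙ² − (ζωₙ)²) = √(72 − 5²) = √47 ≈ 6.856 rad/s.
t_p = π/ω_d = π/6.856 ≈ 0.4582 s.

t_p ≈ 0.4582 s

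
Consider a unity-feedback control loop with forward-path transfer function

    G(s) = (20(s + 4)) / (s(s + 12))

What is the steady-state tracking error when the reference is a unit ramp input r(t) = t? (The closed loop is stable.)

e_ss = 0.1500

G(s) has one pole at the origin.
This is a Type 1 system. Kv = lim_{s→0} s·G(s) = 80/12 = 20/3.
e_ss = 1/Kv = 1/(20/3) = 3/20 ≈ 0.1500.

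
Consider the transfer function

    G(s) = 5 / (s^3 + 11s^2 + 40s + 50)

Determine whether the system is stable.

stable

The denominator s^3 + 11s^2 + 40s + 50 factors as (s^2 + 6s + 10)(s + 5), giving poles at s = -3 ± j, -5.
Since all poles lie strictly in the left half-plane, the system is stable.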